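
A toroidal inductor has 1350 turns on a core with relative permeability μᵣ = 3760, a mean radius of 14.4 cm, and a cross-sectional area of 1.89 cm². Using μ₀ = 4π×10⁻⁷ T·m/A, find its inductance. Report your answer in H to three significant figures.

L ≈ 1.80 H

For a thin toroid, L = μ₀μᵣN²A/(2πR).
L = (4π×10⁻⁷)(3760)(1350)²(1.890×10^-4) / (2π×0.144 m) = 1.799 H.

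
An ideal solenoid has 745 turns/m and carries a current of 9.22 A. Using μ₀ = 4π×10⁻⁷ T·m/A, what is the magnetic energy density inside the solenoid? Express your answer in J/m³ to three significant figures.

u ≈ 29.6 J/m³

B = μ₀nI = (4π×10⁻⁷)(745)(9.22) = 8.632×10^-3 T.
u = B²/(2μ₀) = (8.632×10^-3)²/(2×4π×10⁻⁷) = 29.645 J/m³.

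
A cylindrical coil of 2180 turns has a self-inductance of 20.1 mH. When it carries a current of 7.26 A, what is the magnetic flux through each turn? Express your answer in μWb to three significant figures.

Φ_B ≈ 66.9 μWb

From L = NΦ_B/I, the flux per turn is Φ_B = LI/N.
Φ_B = (2.010×10^-2 H)(7.26 A)/2180 = 6.694×10^-5 Wb.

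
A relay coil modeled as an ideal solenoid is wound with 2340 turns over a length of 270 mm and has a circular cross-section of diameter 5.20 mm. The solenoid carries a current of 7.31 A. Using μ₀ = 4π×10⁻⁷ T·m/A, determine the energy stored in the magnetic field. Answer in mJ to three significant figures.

A = π(d/2)² = π(2.600×10^-3 m)² = 2.124×10^-5 m².
L = μ₀N²A/ℓ = (4π×10⁻⁷)(2340)²(2.124×10^-5)/(0.27) = 5.412×10^-4 H.
U = ½LI² = ½(5.412×10^-4)(7.31)² = 1.446×10^-2 J.

U ≈ 14.5 mJ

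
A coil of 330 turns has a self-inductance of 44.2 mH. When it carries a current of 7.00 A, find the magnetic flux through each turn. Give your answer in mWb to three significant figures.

From L = NΦ_B/I, the flux per turn is Φ_B = LI/N.
Φ_B = (4.420×10^-2 H)(7.00 A)/330 = 9.376×10^-4 Wb.

Φ_B ≈ 0.938 mWb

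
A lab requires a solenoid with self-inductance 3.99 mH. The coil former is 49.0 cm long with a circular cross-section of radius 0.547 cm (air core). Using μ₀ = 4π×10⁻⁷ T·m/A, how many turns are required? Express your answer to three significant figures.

A = πr² = π(5.470×10^-3 m)² = 9.400×10^-5 m².
From L = μ₀N²A/ℓ, N = √(Lℓ / (μ₀A)).
N = √[(3.990×10^-3)(0.49) / ((4π×10⁻⁷)×9.400×10^-5)] = √(1.655×10^7) ≈ 4068.3.

N ≈ 4070 turns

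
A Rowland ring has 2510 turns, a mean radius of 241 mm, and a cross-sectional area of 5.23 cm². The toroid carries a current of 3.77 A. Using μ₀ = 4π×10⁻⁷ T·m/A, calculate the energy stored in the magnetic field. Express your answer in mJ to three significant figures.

U ≈ 19.4 mJ

L = μ₀N²A/(2πR) = (4π×10⁻⁷)(2510)²(5.230×10^-4)/(2π×0.241) = 2.734×10^-3 H.
U = ½LI² = ½(2.734×10^-3)(3.77)² = 1.943×10^-2 J.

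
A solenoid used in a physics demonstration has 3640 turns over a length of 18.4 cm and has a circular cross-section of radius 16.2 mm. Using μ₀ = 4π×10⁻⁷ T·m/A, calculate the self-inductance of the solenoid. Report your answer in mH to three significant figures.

L ≈ 74.6 mH

A = πr² = π(1.620×10^-2 m)² = 8.2448×10^-4 m².
For a long solenoid, L = μ₀N²A/ℓ.
L = (4π×10⁻⁷)(3640)²(8.2448×10^-4)/(0.184 m) = 7.461×10^-2 H.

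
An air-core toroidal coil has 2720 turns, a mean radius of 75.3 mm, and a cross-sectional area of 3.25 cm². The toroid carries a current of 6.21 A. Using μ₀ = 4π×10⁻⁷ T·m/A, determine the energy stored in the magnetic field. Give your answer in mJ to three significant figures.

L = μ₀N²A/(2πR) = (4π×10⁻⁷)(2720)²(3.250×10^-4)/(2π×7.530×10^-2) = 6.386×10^-3 H.
U = ½LI² = ½(6.386×10^-3)(6.21)² = 0.1231 J.

U ≈ 123 mJ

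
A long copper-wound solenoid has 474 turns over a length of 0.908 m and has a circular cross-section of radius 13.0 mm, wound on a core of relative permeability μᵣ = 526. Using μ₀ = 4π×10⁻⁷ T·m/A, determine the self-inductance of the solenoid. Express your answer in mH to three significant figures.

A = πr² = π(1.300×10^-2 m)² = 5.309×10^-4 m².
For a long solenoid, L = μ₀μᵣN²A/ℓ.
L = (4π×10⁻⁷)(526)(474)²(5.309×10^-4)/(0.908 m) = 8.684×10^-2 H.

L ≈ 86.8 mH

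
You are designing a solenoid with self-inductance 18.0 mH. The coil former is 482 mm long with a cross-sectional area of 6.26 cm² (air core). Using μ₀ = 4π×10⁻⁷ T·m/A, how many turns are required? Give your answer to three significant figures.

N ≈ 3320 turns

A = 6.26 cm² = 6.260×10^-4 m².
From L = μ₀N²A/ℓ, N = √(Lℓ / (μ₀A)).
N = √[(1.800×10^-2)(0.482) / ((4π×10⁻⁷)×6.260×10^-4)] = √(1.103×10^7) ≈ 3321.0.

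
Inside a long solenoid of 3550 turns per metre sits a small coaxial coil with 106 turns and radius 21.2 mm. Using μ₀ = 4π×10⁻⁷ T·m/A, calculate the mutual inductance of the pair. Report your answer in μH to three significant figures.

M ≈ 668 μH

The outer solenoid produces a uniform field B₁ = μ₀n₁I₁ across the inner coil,
so the flux linkage is N₂Φ = N₂B₁A₂ = μ₀n₁N₂A₂·I₁, giving M = μ₀n₁N₂A₂.
A₂ = πr² = π(2.120×10^-2 m)² = 1.412×10^-3 m².
M = (4π×10⁻⁷)(3550)(106)(1.412×10^-3) = 6.677×10^-4 H.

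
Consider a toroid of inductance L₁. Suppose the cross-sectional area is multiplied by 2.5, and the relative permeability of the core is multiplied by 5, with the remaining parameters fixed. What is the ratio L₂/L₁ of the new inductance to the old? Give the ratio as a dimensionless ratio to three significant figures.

For a toroid, L ∝ μᵣN²A/R.
L₂/L₁ = (2.5) × (5) = 12.5.

L₂/L₁ = 12.5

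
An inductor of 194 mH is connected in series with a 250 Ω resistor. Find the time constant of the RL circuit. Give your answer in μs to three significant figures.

τ = L/R = (0.194 H)/(250 Ω) = 7.760×10^-4 s.

τ ≈ 776 μs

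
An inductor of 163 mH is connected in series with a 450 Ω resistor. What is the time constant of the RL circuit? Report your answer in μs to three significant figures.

τ ≈ 362 μs

τ = L/R = (0.163 H)/(450 Ω) = 3.622×10^-4 s.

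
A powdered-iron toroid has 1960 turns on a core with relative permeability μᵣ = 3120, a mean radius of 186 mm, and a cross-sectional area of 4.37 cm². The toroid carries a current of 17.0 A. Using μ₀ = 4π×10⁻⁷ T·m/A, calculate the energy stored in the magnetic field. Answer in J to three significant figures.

U ≈ 814 J

L = μ₀μᵣN²A/(2πR) = (4π×10⁻⁷)(3120)(1960)²(4.370×10^-4)/(2π×0.186) = 5.632 H.
U = ½LI² = ½(5.632)(17.0)² = 813.8 J.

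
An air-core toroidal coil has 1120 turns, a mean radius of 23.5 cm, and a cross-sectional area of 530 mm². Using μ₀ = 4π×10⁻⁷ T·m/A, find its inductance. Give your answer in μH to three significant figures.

L ≈ 566 μH

For a thin toroid, L = μ₀N²A/(2πR).
L = (4π×10⁻⁷)(1120)²(5.300×10^-4) / (2π×0.235 m) = 5.658×10^-4 H.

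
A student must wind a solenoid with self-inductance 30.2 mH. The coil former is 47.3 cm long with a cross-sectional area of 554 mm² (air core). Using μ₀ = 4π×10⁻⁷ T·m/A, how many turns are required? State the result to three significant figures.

A = 554 mm² = 5.540×10^-4 m².
From L = μ₀N²A/ℓ, N = √(Lℓ / (μ₀A)).
N = √[(3.020×10^-2)(0.473) / ((4π×10⁻⁷)×5.540×10^-4)] = √(2.052×10^7) ≈ 4529.7.

N ≈ 4530 turns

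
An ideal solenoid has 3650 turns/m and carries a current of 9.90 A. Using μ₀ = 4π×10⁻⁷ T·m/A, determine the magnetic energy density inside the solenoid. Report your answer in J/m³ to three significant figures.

u ≈ 820 J/m³

B = μ₀nI = (4π×10⁻⁷)(3.650×10^3)(9.90) = 4.541×10^-2 T.
u = B²/(2μ₀) = (4.541×10^-2)²/(2×4π×10⁻⁷) = 820.4 J/m³.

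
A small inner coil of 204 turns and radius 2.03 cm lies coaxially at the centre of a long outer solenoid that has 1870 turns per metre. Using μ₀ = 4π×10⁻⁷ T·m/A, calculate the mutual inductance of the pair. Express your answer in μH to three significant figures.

M ≈ 621 μH

The outer solenoid produces a uniform field B₁ = μ₀n₁I₁ across the inner coil,
so the flux linkage is N₂Φ = N₂B₁A₂ = μ₀n₁N₂A₂·I₁, giving M = μ₀n₁N₂A₂.
A₂ = πr² = π(2.030×10^-2 m)² = 1.2946×10^-3 m².
M = (4π×10⁻⁷)(1870)(204)(1.2946×10^-3) = 6.206×10^-4 H.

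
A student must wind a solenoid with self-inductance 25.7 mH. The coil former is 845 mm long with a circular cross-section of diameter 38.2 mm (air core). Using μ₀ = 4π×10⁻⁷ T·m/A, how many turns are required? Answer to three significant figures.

N ≈ 3880 turns

A = π(d/2)² = π(1.910×10^-2 m)² = 1.146×10^-3 m².
From L = μ₀N²A/ℓ, N = √(Lℓ / (μ₀A)).
N = √[(2.570×10^-2)(0.845) / ((4π×10⁻⁷)×1.146×10^-3)] = √(1.508×10^7) ≈ 3883.1.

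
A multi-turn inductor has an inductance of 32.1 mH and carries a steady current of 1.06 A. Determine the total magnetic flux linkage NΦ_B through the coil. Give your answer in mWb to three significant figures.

NΦ_B ≈ 34.0 mWb

From L = NΦ_B/I, the flux linkage is NΦ_B = LI.
NΦ_B = (3.210×10^-2 H)(1.06 A) = 3.403×10^-2 Wb.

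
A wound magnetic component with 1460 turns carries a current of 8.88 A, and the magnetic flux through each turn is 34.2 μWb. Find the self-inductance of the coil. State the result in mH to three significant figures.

Self-inductance is defined by L = NΦ_B/I (flux linkage over current).
L = (1460)(3.420×10^-5 Wb)/(8.88 A) = 5.623×10^-3 H.

L ≈ 5.62 mH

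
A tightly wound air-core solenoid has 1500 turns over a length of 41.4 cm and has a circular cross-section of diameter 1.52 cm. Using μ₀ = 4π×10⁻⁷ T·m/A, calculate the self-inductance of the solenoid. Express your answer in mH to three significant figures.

A = π(d/2)² = π(7.600×10^-3 m)² = 1.8146×10^-4 m².
For a long solenoid, L = μ₀N²A/ℓ.
L = (4π×10⁻⁷)(1500)²(1.8146×10^-4)/(0.414 m) = 1.239×10^-3 H.

L ≈ 1.24 mH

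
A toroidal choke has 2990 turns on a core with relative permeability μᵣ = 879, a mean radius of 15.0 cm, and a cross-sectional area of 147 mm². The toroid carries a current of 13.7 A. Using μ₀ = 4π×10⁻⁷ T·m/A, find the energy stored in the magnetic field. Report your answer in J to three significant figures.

U ≈ 145 J

L = μ₀μᵣN²A/(2πR) = (4π×10⁻⁷)(879)(2990)²(1.470×10^-4)/(2π×0.15) = 1.54 H.
U = ½LI² = ½(1.54)(13.7)² = 144.5 J.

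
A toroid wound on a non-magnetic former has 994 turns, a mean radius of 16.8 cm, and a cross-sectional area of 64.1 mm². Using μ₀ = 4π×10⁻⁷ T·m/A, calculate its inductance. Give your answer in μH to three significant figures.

L ≈ 75.4 μH

For a thin toroid, L = μ₀N²A/(2πR).
L = (4π×10⁻⁷)(994)²(6.410×10^-5) / (2π×0.168 m) = 7.540×10^-5 H.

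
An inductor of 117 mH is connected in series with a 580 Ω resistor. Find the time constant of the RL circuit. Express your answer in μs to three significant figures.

τ ≈ 202 μs

τ = L/R = (0.117 H)/(580 Ω) = 2.017×10^-4 s.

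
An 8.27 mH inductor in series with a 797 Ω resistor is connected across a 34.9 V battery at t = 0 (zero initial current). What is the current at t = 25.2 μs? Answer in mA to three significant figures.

τ = L/R = 8.270×10^-3/797 = 1.038×10^-5 s; final current I_∞ = ε/R = 34.9/797 = 4.379×10^-2 A.
I(t) = I_∞(1 − e^(−t/τ)) with t/τ = 2.429.
I = (4.379×10^-2)(1 − e^(−2.429)) = 3.993×10^-2 A.

I ≈ 39.9 mA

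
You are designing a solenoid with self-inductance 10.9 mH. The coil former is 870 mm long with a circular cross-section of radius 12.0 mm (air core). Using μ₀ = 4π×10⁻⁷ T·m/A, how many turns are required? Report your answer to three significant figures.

A = πr² = π(1.200×10^-2 m)² = 4.524×10^-4 m².
From L = μ₀N²A/ℓ, N = √(Lℓ / (μ₀A)).
N = √[(1.090×10^-2)(0.87) / ((4π×10⁻⁷)×4.524×10^-4)] = √(1.668×10^7) ≈ 4084.2.

N ≈ 4080 turns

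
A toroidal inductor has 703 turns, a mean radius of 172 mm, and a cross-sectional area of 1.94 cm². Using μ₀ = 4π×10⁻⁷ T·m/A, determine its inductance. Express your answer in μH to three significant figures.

For a thin toroid, L = μ₀N²A/(2πR).
L = (4π×10⁻⁷)(703)²(1.940×10^-4) / (2π×0.172 m) = 1.1148×10^-4 H.

L ≈ 111 μH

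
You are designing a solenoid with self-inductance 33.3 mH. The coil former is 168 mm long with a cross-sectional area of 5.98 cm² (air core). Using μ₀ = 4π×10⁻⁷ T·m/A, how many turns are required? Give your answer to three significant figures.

N ≈ 2730 turns

A = 5.98 cm² = 5.980×10^-4 m².
From L = μ₀N²A/ℓ, N = √(Lℓ / (μ₀A)).
N = √[(3.330×10^-2)(0.168) / ((4π×10⁻⁷)×5.980×10^-4)] = √(7.4446×10^6) ≈ 2728.5.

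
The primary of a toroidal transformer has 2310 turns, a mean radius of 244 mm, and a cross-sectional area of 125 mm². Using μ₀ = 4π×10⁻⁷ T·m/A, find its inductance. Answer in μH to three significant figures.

For a thin toroid, L = μ₀N²A/(2πR).
L = (4π×10⁻⁷)(2310)²(1.250×10^-4) / (2π×0.244 m) = 5.467×10^-4 H.

L ≈ 547 μH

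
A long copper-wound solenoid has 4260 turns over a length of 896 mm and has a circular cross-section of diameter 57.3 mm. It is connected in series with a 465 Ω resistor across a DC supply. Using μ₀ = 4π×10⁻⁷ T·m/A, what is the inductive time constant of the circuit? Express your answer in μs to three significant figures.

τ ≈ 141 μs

A = π(d/2)² = π(2.865×10^-2 m)² = 2.579×10^-3 m².
L = μ₀N²A/ℓ = (4π×10⁻⁷)(4260)²(2.579×10^-3)/(0.896) = 6.563×10^-2 H.
τ = L/R = (6.563×10^-2)/(465) = 1.411×10^-4 s.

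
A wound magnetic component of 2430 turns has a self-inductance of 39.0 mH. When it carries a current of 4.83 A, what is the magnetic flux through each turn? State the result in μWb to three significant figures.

Φ_B ≈ 77.5 μWb

From L = NΦ_B/I, the flux per turn is Φ_B = LI/N.
Φ_B = (3.900×10^-2 H)(4.83 A)/2430 = 7.752×10^-5 Wb.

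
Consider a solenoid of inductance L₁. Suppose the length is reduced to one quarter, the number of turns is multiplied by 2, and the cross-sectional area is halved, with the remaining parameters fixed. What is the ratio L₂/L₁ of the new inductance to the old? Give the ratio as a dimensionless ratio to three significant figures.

For a solenoid, L ∝ μᵣN²A/ℓ.
L₂/L₁ = (0.25)^-1 × (2)^2 × (0.5) = 8.00.

L₂/L₁ = 8.00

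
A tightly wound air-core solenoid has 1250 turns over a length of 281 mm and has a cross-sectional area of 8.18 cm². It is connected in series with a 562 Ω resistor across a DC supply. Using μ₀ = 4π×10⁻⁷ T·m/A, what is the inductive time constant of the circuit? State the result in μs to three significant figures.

τ ≈ 10.2 μs

A = 8.18 cm² = 8.180×10^-4 m².
L = μ₀N²A/ℓ = (4π×10⁻⁷)(1250)²(8.180×10^-4)/(0.281) = 5.716×10^-3 H.
τ = L/R = (5.716×10^-3)/(562) = 1.017×10^-5 s.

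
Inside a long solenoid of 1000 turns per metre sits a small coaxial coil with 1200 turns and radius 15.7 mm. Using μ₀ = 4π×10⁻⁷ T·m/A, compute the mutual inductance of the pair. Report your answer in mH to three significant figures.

The outer solenoid produces a uniform field B₁ = μ₀n₁I₁ across the inner coil,
so the flux linkage is N₂Φ = N₂B₁A₂ = μ₀n₁N₂A₂·I₁, giving M = μ₀n₁N₂A₂.
A₂ = πr² = π(1.570×10^-2 m)² = 7.744×10^-4 m².
M = (4π×10⁻⁷)(1000)(1200)(7.744×10^-4) = 1.168×10^-3 H.

M ≈ 1.17 mH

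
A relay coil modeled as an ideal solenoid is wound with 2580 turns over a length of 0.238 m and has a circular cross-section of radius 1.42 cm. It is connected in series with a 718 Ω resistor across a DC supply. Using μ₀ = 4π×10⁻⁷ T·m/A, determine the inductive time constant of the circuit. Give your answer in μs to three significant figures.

A = πr² = π(1.420×10^-2 m)² = 6.3347×10^-4 m².
L = μ₀N²A/ℓ = (4π×10⁻⁷)(2580)²(6.3347×10^-4)/(0.238) = 2.226×10^-2 H.
τ = L/R = (2.226×10^-2)/(718) = 3.101×10^-5 s.

τ ≈ 31.0 μs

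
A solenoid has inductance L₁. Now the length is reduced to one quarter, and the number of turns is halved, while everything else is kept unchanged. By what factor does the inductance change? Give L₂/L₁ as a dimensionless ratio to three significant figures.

L₂/L₁ = 1.00

For a solenoid, L ∝ μᵣN²A/ℓ.
L₂/L₁ = (0.25)^-1 × (0.5)^2 = 1.00.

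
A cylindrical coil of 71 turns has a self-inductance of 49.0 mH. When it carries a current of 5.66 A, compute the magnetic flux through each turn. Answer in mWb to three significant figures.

From L = NΦ_B/I, the flux per turn is Φ_B = LI/N.
Φ_B = (4.900×10^-2 H)(5.66 A)/71 = 3.906×10^-3 Wb.

Φ_B ≈ 3.91 mWb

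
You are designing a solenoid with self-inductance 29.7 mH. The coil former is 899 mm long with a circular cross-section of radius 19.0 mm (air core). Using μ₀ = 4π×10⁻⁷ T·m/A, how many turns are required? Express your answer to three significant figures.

A = πr² = π(1.900×10^-2 m)² = 1.134×10^-3 m².
From L = μ₀N²A/ℓ, N = √(Lℓ / (μ₀A)).
N = √[(2.970×10^-2)(0.899) / ((4π×10⁻⁷)×1.134×10^-3)] = √(1.873×10^7) ≈ 4328.4.

N ≈ 4330 turns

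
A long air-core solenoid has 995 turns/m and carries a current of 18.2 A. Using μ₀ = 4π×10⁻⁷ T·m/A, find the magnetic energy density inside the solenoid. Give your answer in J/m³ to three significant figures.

B = μ₀nI = (4π×10⁻⁷)(995)(18.2) = 2.276×10^-2 T.
u = B²/(2μ₀) = (2.276×10^-2)²/(2×4π×10⁻⁷) = 206 J/m³.

u ≈ 206 J/m³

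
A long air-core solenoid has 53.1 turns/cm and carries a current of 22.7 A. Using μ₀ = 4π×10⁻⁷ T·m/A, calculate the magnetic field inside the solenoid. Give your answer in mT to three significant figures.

B ≈ 151 mT

Inside a long solenoid, B = μ₀nI.
B = (4π×10⁻⁷)(5.310×10^3 m⁻¹)(22.7 A) = 0.15147 T.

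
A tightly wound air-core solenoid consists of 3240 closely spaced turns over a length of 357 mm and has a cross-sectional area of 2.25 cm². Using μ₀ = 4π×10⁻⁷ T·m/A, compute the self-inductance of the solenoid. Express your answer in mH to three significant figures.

A = 2.25 cm² = 2.250×10^-4 m².
For a long solenoid, L = μ₀N²A/ℓ.
L = (4π×10⁻⁷)(3240)²(2.250×10^-4)/(0.357 m) = 8.314×10^-3 H.

L ≈ 8.31 mH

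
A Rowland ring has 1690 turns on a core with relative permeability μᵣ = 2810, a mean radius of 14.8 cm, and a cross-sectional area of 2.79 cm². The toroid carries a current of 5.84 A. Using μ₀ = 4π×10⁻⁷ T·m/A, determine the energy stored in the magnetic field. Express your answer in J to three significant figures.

U ≈ 51.6 J

L = μ₀μᵣN²A/(2πR) = (4π×10⁻⁷)(2810)(1690)²(2.790×10^-4)/(2π×0.148) = 3.026 H.
U = ½LI² = ½(3.026)(5.84)² = 51.6 J.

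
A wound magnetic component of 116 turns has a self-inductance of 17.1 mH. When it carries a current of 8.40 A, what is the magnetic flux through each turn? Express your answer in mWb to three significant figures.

From L = NΦ_B/I, the flux per turn is Φ_B = LI/N.
Φ_B = (1.710×10^-2 H)(8.40 A)/116 = 1.238×10^-3 Wb.

Φ_B ≈ 1.24 mWb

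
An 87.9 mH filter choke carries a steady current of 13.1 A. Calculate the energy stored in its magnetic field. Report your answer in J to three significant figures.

Stored magnetic energy: U = ½LI².
U = ½(8.790×10^-2 H)(13.1 A)² = 7.542 J.

U ≈ 7.54 J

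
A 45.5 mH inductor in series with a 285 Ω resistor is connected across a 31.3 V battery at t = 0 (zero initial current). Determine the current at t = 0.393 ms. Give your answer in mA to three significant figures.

I ≈ 100 mA

τ = L/R = 4.550×10^-2/285 = 1.596×10^-4 s; final current I_∞ = ε/R = 31.3/285 = 0.1098 A.
I(t) = I_∞(1 − e^(−t/τ)) with t/τ = 2.462.
I = (0.1098)(1 − e^(−2.462)) = 0.10046 A.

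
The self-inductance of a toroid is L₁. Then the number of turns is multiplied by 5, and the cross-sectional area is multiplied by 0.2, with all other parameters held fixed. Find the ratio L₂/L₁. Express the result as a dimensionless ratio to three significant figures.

L₂/L₁ = 5.00

For a toroid, L ∝ μᵣN²A/R.
L₂/L₁ = (5)^2 × (0.2) = 5.00.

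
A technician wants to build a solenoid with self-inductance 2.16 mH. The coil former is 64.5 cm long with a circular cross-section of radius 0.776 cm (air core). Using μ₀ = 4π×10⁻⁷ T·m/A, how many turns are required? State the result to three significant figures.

A = πr² = π(7.760×10^-3 m)² = 1.892×10^-4 m².
From L = μ₀N²A/ℓ, N = √(Lℓ / (μ₀A)).
N = √[(2.160×10^-3)(0.645) / ((4π×10⁻⁷)×1.892×10^-4)] = √(5.860×10^6) ≈ 2420.8.

N ≈ 2420 turns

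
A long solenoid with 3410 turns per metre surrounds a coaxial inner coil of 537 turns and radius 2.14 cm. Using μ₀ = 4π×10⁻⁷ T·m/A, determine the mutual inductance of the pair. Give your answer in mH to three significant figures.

M ≈ 3.31 mH

The outer solenoid produces a uniform field B₁ = μ₀n₁I₁ across the inner coil,
so the flux linkage is N₂Φ = N₂B₁A₂ = μ₀n₁N₂A₂·I₁, giving M = μ₀n₁N₂A₂.
A₂ = πr² = π(2.140×10^-2 m)² = 1.439×10^-3 m².
M = (4π×10⁻⁷)(3410)(537)(1.439×10^-3) = 3.311×10^-3 H.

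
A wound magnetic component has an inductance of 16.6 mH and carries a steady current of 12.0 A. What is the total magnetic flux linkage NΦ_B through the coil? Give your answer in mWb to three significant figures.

NΦ_B ≈ 199 mWb

From L = NΦ_B/I, the flux linkage is NΦ_B = LI.
NΦ_B = (1.660×10^-2 H)(12.0 A) = 0.1992 Wb.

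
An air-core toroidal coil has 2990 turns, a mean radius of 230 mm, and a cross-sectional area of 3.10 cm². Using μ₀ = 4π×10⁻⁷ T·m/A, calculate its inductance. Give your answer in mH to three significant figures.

L ≈ 2.41 mH

For a thin toroid, L = μ₀N²A/(2πR).
L = (4π×10⁻⁷)(2990)²(3.100×10^-4) / (2π×0.23 m) = 2.410×10^-3 H.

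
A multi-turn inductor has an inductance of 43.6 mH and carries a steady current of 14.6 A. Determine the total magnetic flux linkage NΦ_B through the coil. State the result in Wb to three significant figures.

NΦ_B ≈ 0.637 Wb

From L = NΦ_B/I, the flux linkage is NΦ_B = LI.
NΦ_B = (4.360×10^-2 H)(14.6 A) = 0.6366 Wb.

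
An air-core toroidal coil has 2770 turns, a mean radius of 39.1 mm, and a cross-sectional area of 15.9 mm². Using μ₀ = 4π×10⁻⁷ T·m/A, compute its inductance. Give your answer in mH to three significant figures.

L ≈ 0.624 mH

For a thin toroid, L = μ₀N²A/(2πR).
L = (4π×10⁻⁷)(2770)²(1.590×10^-5) / (2π×3.910×10^-2 m) = 6.240×10^-4 H.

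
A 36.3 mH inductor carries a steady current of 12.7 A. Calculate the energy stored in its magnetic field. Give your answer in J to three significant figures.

Stored magnetic energy: U = ½LI².
U = ½(3.630×10^-2 H)(12.7 A)² = 2.927 J.

U ≈ 2.93 J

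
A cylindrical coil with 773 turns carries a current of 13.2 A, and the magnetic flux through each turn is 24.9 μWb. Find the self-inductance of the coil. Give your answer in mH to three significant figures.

Self-inductance is defined by L = NΦ_B/I (flux linkage over current).
L = (773)(2.490×10^-5 Wb)/(13.2 A) = 1.458×10^-3 H.

L ≈ 1.46 mH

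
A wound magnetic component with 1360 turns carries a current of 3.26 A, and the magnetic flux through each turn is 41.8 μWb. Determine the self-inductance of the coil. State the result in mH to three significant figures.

Self-inductance is defined by L = NΦ_B/I (flux linkage over current).
L = (1360)(4.180×10^-5 Wb)/(3.26 A) = 1.744×10^-2 H.

L ≈ 17.4 mH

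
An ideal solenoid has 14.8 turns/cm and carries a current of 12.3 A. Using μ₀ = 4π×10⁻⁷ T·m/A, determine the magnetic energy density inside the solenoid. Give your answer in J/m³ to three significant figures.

B = μ₀nI = (4π×10⁻⁷)(1.480×10^3)(12.3) = 2.288×10^-2 T.
u = B²/(2μ₀) = (2.288×10^-2)²/(2×4π×10⁻⁷) = 208.2 J/m³.

u ≈ 208 J/m³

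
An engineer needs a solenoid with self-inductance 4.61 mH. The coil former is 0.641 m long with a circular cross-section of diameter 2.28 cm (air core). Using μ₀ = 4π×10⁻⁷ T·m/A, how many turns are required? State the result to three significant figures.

A = π(d/2)² = π(1.140×10^-2 m)² = 4.083×10^-4 m².
From L = μ₀N²A/ℓ, N = √(Lℓ / (μ₀A)).
N = √[(4.610×10^-3)(0.641) / ((4π×10⁻⁷)×4.083×10^-4)] = √(5.760×10^6) ≈ 2399.9.

N ≈ 2400 turns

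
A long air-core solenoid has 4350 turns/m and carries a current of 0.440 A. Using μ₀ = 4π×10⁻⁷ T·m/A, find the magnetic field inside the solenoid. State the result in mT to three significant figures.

B ≈ 2.41 mT

Inside a long solenoid, B = μ₀nI.
B = (4π×10⁻⁷)(4.350×10^3 m⁻¹)(0.440 A) = 2.405×10^-3 T.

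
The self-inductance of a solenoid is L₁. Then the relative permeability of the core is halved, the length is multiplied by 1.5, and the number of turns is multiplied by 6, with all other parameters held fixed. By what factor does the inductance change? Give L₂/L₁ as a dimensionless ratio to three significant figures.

For a solenoid, L ∝ μᵣN²A/ℓ.
L₂/L₁ = (0.5) × (1.5)^-1 × (6)^2 = 12.0.

L₂/L₁ = 12.0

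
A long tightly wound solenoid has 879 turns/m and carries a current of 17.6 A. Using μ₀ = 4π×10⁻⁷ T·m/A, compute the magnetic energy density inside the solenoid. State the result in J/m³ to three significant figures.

u ≈ 150 J/m³

B = μ₀nI = (4π×10⁻⁷)(879)(17.6) = 1.944×10^-2 T.
u = B²/(2μ₀) = (1.944×10^-2)²/(2×4π×10⁻⁷) = 150.4 J/m³.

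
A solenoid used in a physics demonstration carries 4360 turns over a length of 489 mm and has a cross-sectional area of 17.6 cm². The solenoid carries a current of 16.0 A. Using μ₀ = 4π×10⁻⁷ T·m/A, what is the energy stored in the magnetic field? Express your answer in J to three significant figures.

A = 17.6 cm² = 1.760×10^-3 m².
L = μ₀N²A/ℓ = (4π×10⁻⁷)(4360)²(1.760×10^-3)/(0.489) = 8.598×10^-2 H.
U = ½LI² = ½(8.598×10^-2)(16.0)² = 11.01 J.

U ≈ 11.0 J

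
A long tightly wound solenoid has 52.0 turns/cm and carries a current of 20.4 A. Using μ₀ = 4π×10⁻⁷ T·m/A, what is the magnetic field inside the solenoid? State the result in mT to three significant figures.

Inside a long solenoid, B = μ₀nI.
B = (4π×10⁻⁷)(5.200×10^3 m⁻¹)(20.4 A) = 0.1333 T.

B ≈ 133 mT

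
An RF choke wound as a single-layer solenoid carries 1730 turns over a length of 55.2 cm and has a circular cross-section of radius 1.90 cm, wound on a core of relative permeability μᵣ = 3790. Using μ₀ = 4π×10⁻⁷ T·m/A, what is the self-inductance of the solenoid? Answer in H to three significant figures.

A = πr² = π(1.900×10^-2 m)² = 1.134×10^-3 m².
For a long solenoid, L = μ₀μᵣN²A/ℓ.
L = (4π×10⁻⁷)(3790)(1730)²(1.134×10^-3)/(0.552 m) = 29.29 H.

L ≈ 29.3 H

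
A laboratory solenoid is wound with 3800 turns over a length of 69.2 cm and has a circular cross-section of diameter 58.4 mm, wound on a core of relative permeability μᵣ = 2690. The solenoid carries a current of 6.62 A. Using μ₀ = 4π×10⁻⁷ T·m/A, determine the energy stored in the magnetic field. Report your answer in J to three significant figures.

A = π(d/2)² = π(2.920×10^-2 m)² = 2.679×10^-3 m².
L = μ₀μᵣN²A/ℓ = (4π×10⁻⁷)(2690)(3800)²(2.679×10^-3)/(0.692) = 188.9 H.
U = ½LI² = ½(188.9)(6.62)² = 4.140×10^3 J.

U ≈ 4140 J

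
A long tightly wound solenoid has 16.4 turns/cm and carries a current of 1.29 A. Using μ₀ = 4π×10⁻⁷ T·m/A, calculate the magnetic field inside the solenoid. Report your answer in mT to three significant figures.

B ≈ 2.66 mT

Inside a long solenoid, B = μ₀nI.
B = (4π×10⁻⁷)(1.640×10^3 m⁻¹)(1.29 A) = 2.659×10^-3 T.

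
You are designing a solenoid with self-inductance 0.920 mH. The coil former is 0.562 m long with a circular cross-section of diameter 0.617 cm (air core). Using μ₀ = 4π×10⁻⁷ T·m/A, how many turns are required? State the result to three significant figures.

N ≈ 3710 turns

A = π(d/2)² = π(3.085×10^-3 m)² = 2.990×10^-5 m².
From L = μ₀N²A/ℓ, N = √(Lℓ / (μ₀A)).
N = √[(9.200×10^-4)(0.562) / ((4π×10⁻⁷)×2.990×10^-5)] = √(1.376×10^7) ≈ 3709.6.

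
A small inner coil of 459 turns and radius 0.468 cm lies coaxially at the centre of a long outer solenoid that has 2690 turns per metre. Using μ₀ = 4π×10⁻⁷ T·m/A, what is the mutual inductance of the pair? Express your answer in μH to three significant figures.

The outer solenoid produces a uniform field B₁ = μ₀n₁I₁ across the inner coil,
so the flux linkage is N₂Φ = N₂B₁A₂ = μ₀n₁N₂A₂·I₁, giving M = μ₀n₁N₂A₂.
A₂ = πr² = π(4.680×10^-3 m)² = 6.881×10^-5 m².
M = (4π×10⁻⁷)(2690)(459)(6.881×10^-5) = 1.068×10^-4 H.

M ≈ 107 μH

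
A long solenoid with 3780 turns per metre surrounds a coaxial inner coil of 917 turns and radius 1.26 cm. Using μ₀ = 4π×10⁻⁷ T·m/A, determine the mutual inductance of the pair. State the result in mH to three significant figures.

M ≈ 2.17 mH

The outer solenoid produces a uniform field B₁ = μ₀n₁I₁ across the inner coil,
so the flux linkage is N₂Φ = N₂B₁A₂ = μ₀n₁N₂A₂·I₁, giving M = μ₀n₁N₂A₂.
A₂ = πr² = π(1.260×10^-2 m)² = 4.988×10^-4 m².
M = (4π×10⁻⁷)(3780)(917)(4.988×10^-4) = 2.173×10^-3 H.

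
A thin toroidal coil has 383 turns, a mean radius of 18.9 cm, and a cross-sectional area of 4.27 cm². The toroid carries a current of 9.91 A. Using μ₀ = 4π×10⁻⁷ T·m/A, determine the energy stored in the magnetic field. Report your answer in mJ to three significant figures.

L = μ₀N²A/(2πR) = (4π×10⁻⁷)(383)²(4.270×10^-4)/(2π×0.189) = 6.628×10^-5 H.
U = ½LI² = ½(6.628×10^-5)(9.91)² = 3.2547×10^-3 J.

U ≈ 3.25 mJ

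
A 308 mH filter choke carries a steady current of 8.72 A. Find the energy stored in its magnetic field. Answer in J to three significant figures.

Stored magnetic energy: U = ½LI².
U = ½(0.308 H)(8.72 A)² = 11.71 J.

U ≈ 11.7 J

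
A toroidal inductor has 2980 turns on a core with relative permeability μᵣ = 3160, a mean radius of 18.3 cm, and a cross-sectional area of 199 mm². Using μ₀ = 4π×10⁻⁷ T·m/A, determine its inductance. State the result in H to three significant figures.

L ≈ 6.10 H

For a thin toroid, L = μ₀μᵣN²A/(2πR).
L = (4π×10⁻⁷)(3160)(2980)²(1.990×10^-4) / (2π×0.183 m) = 6.103 H.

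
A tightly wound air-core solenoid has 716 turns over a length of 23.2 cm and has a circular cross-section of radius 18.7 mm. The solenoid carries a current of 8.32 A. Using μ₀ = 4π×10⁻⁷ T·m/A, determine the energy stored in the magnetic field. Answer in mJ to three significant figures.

A = πr² = π(1.870×10^-2 m)² = 1.099×10^-3 m².
L = μ₀N²A/ℓ = (4π×10⁻⁷)(716)²(1.099×10^-3)/(0.232) = 3.051×10^-3 H.
U = ½LI² = ½(3.051×10^-3)(8.32)² = 0.1056 J.

U ≈ 106 mJ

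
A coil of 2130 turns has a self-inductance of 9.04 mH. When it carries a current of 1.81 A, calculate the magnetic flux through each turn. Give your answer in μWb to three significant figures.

Φ_B ≈ 7.68 μWb

From L = NΦ_B/I, the flux per turn is Φ_B = LI/N.
Φ_B = (9.040×10^-3 H)(1.81 A)/2130 = 7.682×10^-6 Wb.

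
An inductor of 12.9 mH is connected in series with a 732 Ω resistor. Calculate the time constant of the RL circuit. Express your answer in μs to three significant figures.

τ ≈ 17.6 μs

τ = L/R = (1.290×10^-2 H)/(732 Ω) = 1.762×10^-5 s.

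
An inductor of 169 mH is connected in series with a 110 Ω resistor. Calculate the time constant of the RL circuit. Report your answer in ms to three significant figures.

τ ≈ 1.54 ms

τ = L/R = (0.169 H)/(110 Ω) = 1.536×10^-3 s.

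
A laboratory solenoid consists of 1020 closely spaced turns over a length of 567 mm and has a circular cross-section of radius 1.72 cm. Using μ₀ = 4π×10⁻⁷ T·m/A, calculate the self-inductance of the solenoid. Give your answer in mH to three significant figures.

L ≈ 2.14 mH

A = πr² = π(1.720×10^-2 m)² = 9.294×10^-4 m².
For a long solenoid, L = μ₀N²A/ℓ.
L = (4π×10⁻⁷)(1020)²(9.294×10^-4)/(0.567 m) = 2.143×10^-3 H.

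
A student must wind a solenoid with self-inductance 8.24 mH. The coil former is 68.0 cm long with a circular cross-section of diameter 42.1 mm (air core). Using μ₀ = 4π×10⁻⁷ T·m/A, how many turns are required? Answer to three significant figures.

N ≈ 1790 turns

A = π(d/2)² = π(2.105×10^-2 m)² = 1.392×10^-3 m².
From L = μ₀N²A/ℓ, N = √(Lℓ / (μ₀A)).
N = √[(8.240×10^-3)(0.68) / ((4π×10⁻⁷)×1.392×10^-3)] = √(3.203×10^6) ≈ 1789.7.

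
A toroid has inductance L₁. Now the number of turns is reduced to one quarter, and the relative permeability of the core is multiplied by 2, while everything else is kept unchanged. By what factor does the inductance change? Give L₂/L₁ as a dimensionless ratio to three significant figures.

For a toroid, L ∝ μᵣN²A/R.
L₂/L₁ = (0.25)^2 × (2) = 0.125.

L₂/L₁ = 0.125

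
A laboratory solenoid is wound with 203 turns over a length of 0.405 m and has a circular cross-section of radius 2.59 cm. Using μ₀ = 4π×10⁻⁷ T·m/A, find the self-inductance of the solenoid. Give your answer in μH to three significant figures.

A = πr² = π(2.590×10^-2 m)² = 2.107×10^-3 m².
For a long solenoid, L = μ₀N²A/ℓ.
L = (4π×10⁻⁷)(203)²(2.107×10^-3)/(0.405 m) = 2.6946×10^-4 H.

L ≈ 269 μH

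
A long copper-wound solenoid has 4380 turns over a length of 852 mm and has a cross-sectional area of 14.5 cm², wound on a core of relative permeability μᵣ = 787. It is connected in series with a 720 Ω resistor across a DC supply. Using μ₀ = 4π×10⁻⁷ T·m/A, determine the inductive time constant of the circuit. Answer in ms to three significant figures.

τ ≈ 44.8 ms

A = 14.5 cm² = 1.450×10^-3 m².
L = μ₀μᵣN²A/ℓ = (4π×10⁻⁷)(787)(4380)²(1.450×10^-3)/(0.852) = 32.29 H.
τ = L/R = (32.29)/(720) = 4.4847×10^-2 s.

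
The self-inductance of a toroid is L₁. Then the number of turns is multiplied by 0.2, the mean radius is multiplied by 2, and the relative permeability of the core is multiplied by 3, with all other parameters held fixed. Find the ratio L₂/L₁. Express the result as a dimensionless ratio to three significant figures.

L₂/L₁ = 0.0600

For a toroid, L ∝ μᵣN²A/R.
L₂/L₁ = (0.2)^2 × (2)^-1 × (3) = 0.0600.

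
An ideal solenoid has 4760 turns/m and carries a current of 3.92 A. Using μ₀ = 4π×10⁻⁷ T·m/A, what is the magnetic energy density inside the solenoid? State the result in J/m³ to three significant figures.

u ≈ 219 J/m³

B = μ₀nI = (4π×10⁻⁷)(4.760×10^3)(3.92) = 2.3448×10^-2 T.
u = B²/(2μ₀) = (2.3448×10^-2)²/(2×4π×10⁻⁷) = 218.8 J/m³.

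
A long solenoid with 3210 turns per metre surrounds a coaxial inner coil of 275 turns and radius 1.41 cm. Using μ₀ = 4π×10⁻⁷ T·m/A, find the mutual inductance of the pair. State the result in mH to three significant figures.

M ≈ 0.693 mH

The outer solenoid produces a uniform field B₁ = μ₀n₁I₁ across the inner coil,
so the flux linkage is N₂Φ = N₂B₁A₂ = μ₀n₁N₂A₂·I₁, giving M = μ₀n₁N₂A₂.
A₂ = πr² = π(1.410×10^-2 m)² = 6.246×10^-4 m².
M = (4π×10⁻⁷)(3210)(275)(6.246×10^-4) = 6.928×10^-4 H.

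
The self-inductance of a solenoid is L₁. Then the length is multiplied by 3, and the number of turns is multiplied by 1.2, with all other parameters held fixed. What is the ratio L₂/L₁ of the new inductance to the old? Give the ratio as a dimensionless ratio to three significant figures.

L₂/L₁ = 0.480

For a solenoid, L ∝ μᵣN²A/ℓ.
L₂/L₁ = (3)^-1 × (1.2)^2 = 0.480.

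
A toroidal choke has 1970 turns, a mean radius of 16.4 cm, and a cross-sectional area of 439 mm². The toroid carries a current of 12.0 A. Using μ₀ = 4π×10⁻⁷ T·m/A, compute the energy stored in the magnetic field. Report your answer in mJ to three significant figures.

U ≈ 150 mJ

L = μ₀N²A/(2πR) = (4π×10⁻⁷)(1970)²(4.390×10^-4)/(2π×0.164) = 2.078×10^-3 H.
U = ½LI² = ½(2.078×10^-3)(12.0)² = 0.1496 J.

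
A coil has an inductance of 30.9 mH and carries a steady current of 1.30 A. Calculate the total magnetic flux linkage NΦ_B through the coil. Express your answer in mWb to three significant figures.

From L = NΦ_B/I, the flux linkage is NΦ_B = LI.
NΦ_B = (3.090×10^-2 H)(1.30 A) = 4.017×10^-2 Wb.

NΦ_B ≈ 40.2 mWb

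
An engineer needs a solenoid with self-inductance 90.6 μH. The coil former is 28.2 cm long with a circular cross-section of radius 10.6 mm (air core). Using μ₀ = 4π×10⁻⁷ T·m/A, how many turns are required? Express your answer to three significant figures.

N ≈ 240 turns

A = πr² = π(1.060×10^-2 m)² = 3.530×10^-4 m².
From L = μ₀N²A/ℓ, N = √(Lℓ / (μ₀A)).
N = √[(9.060×10^-5)(0.282) / ((4π×10⁻⁷)×3.530×10^-4)] = √(5.760×10^4) ≈ 240.0.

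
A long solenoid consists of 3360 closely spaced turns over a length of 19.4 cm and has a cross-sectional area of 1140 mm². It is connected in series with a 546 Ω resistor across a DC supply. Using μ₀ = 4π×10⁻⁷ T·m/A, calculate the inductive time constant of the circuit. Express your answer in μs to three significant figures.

τ ≈ 153 μs

A = 1140 mm² = 1.140×10^-3 m².
L = μ₀N²A/ℓ = (4π×10⁻⁷)(3360)²(1.140×10^-3)/(0.194) = 8.337×10^-2 H.
τ = L/R = (8.337×10^-2)/(546) = 1.527×10^-4 s.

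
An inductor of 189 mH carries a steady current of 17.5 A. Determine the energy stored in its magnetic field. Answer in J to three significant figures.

Stored magnetic energy: U = ½LI².
U = ½(0.189 H)(17.5 A)² = 28.94 J.

U ≈ 28.9 J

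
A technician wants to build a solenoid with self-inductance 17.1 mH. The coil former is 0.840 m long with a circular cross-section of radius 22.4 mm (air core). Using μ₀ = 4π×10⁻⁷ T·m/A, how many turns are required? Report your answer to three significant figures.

N ≈ 2690 turns

A = πr² = π(2.240×10^-2 m)² = 1.576×10^-3 m².
From L = μ₀N²A/ℓ, N = √(Lℓ / (μ₀A)).
N = √[(1.710×10^-2)(0.84) / ((4π×10⁻⁷)×1.576×10^-3)] = √(7.251×10^6) ≈ 2692.8.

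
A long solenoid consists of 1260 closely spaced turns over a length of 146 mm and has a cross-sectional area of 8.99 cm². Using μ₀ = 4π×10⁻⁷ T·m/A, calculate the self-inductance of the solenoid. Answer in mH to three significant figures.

L ≈ 12.3 mH

A = 8.99 cm² = 8.990×10^-4 m².
For a long solenoid, L = μ₀N²A/ℓ.
L = (4π×10⁻⁷)(1260)²(8.990×10^-4)/(0.146 m) = 1.228×10^-2 H.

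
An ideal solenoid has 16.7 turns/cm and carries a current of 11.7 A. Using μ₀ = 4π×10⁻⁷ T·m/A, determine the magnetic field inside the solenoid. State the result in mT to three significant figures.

B ≈ 24.6 mT

Inside a long solenoid, B = μ₀nI.
B = (4π×10⁻⁷)(1.670×10^3 m⁻¹)(11.7 A) = 2.455×10^-2 T.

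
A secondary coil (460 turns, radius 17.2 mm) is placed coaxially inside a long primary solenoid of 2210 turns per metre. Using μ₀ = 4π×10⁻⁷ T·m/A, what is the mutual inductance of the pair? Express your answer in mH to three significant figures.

M ≈ 1.19 mH

The outer solenoid produces a uniform field B₁ = μ₀n₁I₁ across the inner coil,
so the flux linkage is N₂Φ = N₂B₁A₂ = μ₀n₁N₂A₂·I₁, giving M = μ₀n₁N₂A₂.
A₂ = πr² = π(1.720×10^-2 m)² = 9.294×10^-4 m².
M = (4π×10⁻⁷)(2210)(460)(9.294×10^-4) = 1.187×10^-3 H.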